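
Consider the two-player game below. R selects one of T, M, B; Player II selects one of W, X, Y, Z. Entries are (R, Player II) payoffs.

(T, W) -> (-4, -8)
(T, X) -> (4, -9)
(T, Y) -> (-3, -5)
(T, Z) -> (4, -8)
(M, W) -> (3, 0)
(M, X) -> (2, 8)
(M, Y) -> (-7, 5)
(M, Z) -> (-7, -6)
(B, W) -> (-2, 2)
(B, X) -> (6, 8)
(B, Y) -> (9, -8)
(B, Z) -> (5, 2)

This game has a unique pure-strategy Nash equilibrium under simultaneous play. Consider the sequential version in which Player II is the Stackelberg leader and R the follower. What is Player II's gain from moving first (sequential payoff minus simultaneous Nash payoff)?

0

Work backward from R's decision.
- W → R plays M (best of -4, 3, -2); Player II gets 0.
- X → R plays B (best of 4, 2, 6); Player II gets 8.
- Y → R plays B (best of -3, -7, 9); Player II gets -8.
- Z → R plays B (best of 4, -7, 5); Player II gets 2.
Player II's induced payoffs are 0, 8, -8, 2, so Player II commits to X. Subgame-perfect outcome: (B, X) with payoffs (6, 8).
For the simultaneous game, intersect best replies.
R's best replies: W→M; X→B; Y→B; Z→B.
Player II's best replies: T→Y; M→X; B→X.
The unique mutual best reply is (B, X), giving (6, 8).
Player II's commitment gain: 8 − 8 = 0.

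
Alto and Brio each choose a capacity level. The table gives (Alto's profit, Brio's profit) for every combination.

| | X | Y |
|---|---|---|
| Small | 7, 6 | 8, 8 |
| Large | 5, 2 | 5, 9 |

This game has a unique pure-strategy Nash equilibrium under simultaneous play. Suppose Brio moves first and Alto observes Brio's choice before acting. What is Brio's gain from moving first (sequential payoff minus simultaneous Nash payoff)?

0

Work backward from Alto's decision.
- X: BR = Small, leader payoff 6.
- Y: BR = Small, leader payoff 8.
Maximizing over 6, 8, Brio chooses Y. Subgame-perfect outcome: (Small, Y) with payoffs (8, 8).
Now find the simultaneous Nash equilibrium.
Alto's best replies: X→Small; Y→Small.
Brio's best replies: Small→Y; Large→Y.
Only (Small, Y) has each player best-responding; Nash payoffs (8, 8).
Brio's commitment gain: 8 − 8 = 0.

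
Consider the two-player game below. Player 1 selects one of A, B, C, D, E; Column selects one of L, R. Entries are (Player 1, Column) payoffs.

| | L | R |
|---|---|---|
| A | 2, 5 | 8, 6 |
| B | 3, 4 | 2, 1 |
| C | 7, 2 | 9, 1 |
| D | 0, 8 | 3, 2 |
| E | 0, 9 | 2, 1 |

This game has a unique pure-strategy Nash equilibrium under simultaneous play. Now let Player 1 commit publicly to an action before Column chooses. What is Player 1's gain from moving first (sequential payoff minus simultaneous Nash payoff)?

1

Backward induction with Player 1 moving first.
- A: Column compares 5, 6 and picks R; Player 1 would get 8.
- B: Column compares 4, 1 and picks L; Player 1 would get 3.
- C: Column compares 2, 1 and picks L; Player 1 would get 7.
- D: Column compares 8, 2 and picks L; Player 1 would get 0.
- E: Column compares 9, 1 and picks L; Player 1 would get 0.
Maximizing over 8, 3, 7, 0, 0, Player 1 chooses A. Subgame-perfect outcome: (A, R) with payoffs (8, 6).
Under simultaneous play:
Player 1's best replies: L→C; R→C.
Column's best replies: A→R; B→L; C→L; D→L; E→L.
Only (C, L) has each player best-responding; Nash payoffs (7, 2).
Player 1's commitment gain: 8 − 7 = 1.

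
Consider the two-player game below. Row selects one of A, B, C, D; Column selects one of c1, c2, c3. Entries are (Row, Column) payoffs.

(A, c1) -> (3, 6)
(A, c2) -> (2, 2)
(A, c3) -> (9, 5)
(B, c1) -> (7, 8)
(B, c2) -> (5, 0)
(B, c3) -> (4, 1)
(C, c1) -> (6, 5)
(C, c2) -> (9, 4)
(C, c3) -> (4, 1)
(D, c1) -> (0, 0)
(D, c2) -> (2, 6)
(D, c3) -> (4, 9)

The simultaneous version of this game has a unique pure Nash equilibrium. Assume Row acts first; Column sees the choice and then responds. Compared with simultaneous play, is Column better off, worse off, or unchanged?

unchanged

Backward induction with Row moving first.
- A: BR = c1, leader payoff 3.
- B: BR = c1, leader payoff 7.
- C: BR = c1, leader payoff 6.
- D: BR = c3, leader payoff 4.
Maximizing over 3, 7, 6, 4, Row chooses B. Subgame-perfect outcome: (B, c1) with payoffs (7, 8).
For the simultaneous game, intersect best replies.
Row's best replies: c1→B; c2→C; c3→A.
Column's best replies: A→c1; B→c1; C→c1; D→c3.
Only (B, c1) has each player best-responding; Nash payoffs (7, 8).
Column earns 8 sequentially versus 8 at the Nash outcome: unchanged.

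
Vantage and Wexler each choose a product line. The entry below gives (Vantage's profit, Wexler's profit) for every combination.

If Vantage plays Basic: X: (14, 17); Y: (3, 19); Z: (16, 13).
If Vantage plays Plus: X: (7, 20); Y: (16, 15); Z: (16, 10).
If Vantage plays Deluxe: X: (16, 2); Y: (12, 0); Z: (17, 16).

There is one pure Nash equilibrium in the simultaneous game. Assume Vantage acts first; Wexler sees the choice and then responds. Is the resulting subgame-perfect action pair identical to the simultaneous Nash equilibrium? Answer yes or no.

Solve by backward induction (Vantage leads).
- Basic: BR = Y, leader payoff 3.
- Plus: BR = X, leader payoff 7.
- Deluxe: BR = Z, leader payoff 17.
Vantage's induced payoffs are 3, 7, 17, so Vantage commits to Deluxe. Subgame-perfect outcome: (Deluxe, Z) with payoffs (17, 16).
Under simultaneous play:
Vantage's best replies: X→Deluxe; Y→Plus; Z→Deluxe.
Wexler's best replies: Basic→Y; Plus→X; Deluxe→Z.
Only (Deluxe, Z) has each player best-responding; Nash payoffs (17, 16).
Sequential outcome (Deluxe, Z) coincides with the Nash profile (Deluxe, Z).

yes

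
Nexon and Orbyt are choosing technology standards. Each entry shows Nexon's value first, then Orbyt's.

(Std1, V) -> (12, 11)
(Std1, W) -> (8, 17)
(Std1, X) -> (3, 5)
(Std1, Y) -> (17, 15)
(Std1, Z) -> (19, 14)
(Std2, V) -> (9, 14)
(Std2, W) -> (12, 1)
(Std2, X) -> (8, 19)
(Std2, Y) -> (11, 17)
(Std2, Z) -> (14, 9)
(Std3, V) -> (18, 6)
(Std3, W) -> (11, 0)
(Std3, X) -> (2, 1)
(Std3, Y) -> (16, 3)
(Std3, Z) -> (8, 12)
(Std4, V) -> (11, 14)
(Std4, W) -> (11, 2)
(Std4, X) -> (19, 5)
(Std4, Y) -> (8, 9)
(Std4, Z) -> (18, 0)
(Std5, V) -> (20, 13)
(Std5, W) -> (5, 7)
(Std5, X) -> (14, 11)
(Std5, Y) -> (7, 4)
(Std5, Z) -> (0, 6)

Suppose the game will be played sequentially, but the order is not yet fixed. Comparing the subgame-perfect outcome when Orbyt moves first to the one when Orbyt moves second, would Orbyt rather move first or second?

If Nexon leads: Orbyt's best replies are Std1→W, Std2→X, Std3→Z, Std4→V, Std5→V; Nexon's induced payoffs 8, 8, 8, 11, 20; outcome (Std5, V), payoffs (20, 13).
If Orbyt leads: Nexon's best replies are V→Std5, W→Std2, X→Std4, Y→Std1, Z→Std1; Orbyt's induced payoffs 13, 1, 5, 15, 14; outcome (Std1, Y), payoffs (17, 15).
Orbyt gets 15 moving first and 13 moving second, so Orbyt prefers to move first.

first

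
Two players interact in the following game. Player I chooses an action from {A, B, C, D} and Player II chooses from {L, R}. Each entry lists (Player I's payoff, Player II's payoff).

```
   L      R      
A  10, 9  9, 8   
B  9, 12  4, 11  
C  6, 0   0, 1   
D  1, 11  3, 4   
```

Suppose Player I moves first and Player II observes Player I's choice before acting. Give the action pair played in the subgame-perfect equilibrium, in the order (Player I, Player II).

Work backward from Player II's decision.
- A: BR = L, leader payoff 10.
- B: BR = L, leader payoff 9.
- C: BR = R, leader payoff 0.
- D: BR = L, leader payoff 1.
Player I's induced payoffs are 10, 9, 0, 1, so Player I commits to A. Subgame-perfect outcome: (A, L) with payoffs (10, 9).

(A, L)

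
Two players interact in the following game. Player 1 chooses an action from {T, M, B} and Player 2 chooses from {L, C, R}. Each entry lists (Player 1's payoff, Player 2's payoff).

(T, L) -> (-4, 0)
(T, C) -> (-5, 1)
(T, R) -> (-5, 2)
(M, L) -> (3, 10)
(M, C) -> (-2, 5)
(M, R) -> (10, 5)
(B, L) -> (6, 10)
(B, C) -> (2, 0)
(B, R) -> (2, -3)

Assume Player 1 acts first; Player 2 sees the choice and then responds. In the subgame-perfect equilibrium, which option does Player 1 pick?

B

Solve by backward induction (Player 1 leads).
- T: Player 2 compares 0, 1, 2 and picks R; Player 1 would get -5.
- M: Player 2 compares 10, 5, 5 and picks L; Player 1 would get 3.
- B: Player 2 compares 10, 0, -3 and picks L; Player 1 would get 6.
Maximizing over -5, 3, 6, Player 1 chooses B. Subgame-perfect outcome: (B, L) with payoffs (6, 10).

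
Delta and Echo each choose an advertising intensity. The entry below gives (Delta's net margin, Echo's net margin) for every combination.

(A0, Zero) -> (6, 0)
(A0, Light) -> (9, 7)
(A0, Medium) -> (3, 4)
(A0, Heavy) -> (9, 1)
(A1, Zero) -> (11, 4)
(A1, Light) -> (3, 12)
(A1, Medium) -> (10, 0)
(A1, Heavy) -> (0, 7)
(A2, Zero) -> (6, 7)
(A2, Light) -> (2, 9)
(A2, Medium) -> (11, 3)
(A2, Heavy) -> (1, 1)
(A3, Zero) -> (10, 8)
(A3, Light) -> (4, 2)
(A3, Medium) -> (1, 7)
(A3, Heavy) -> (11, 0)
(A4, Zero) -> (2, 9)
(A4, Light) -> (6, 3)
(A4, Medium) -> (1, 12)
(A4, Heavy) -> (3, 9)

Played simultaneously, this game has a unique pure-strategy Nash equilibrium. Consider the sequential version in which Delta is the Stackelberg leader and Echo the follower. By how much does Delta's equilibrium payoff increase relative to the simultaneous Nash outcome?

1

Backward induction with Delta moving first.
- A0 → Echo plays Light (best of 0, 7, 4, 1); Delta gets 9.
- A1 → Echo plays Light (best of 4, 12, 0, 7); Delta gets 3.
- A2 → Echo plays Light (best of 7, 9, 3, 1); Delta gets 2.
- A3 → Echo plays Zero (best of 8, 2, 7, 0); Delta gets 10.
- A4 → Echo plays Medium (best of 9, 3, 12, 9); Delta gets 1.
Maximizing over 9, 3, 2, 10, 1, Delta chooses A3. Subgame-perfect outcome: (A3, Zero) with payoffs (10, 8).
For the simultaneous game, intersect best replies.
Delta's best replies: Zero→A1; Light→A0; Medium→A2; Heavy→A3.
Echo's best replies: A0→Light; A1→Light; A2→Light; A3→Zero; A4→Medium.
The unique mutual best reply is (A0, Light), giving (9, 7).
Delta's commitment gain: 10 − 9 = 1.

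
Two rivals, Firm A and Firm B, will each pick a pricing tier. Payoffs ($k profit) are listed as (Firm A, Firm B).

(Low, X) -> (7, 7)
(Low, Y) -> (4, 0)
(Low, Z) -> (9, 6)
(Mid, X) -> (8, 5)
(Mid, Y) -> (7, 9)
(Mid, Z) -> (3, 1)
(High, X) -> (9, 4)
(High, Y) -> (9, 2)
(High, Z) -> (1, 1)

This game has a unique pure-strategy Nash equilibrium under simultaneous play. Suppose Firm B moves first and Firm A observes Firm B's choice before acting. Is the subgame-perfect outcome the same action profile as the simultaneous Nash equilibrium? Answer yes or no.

no

Solve by backward induction (Firm B leads).
- X: BR = High, leader payoff 4.
- Y: BR = High, leader payoff 2.
- Z: BR = Low, leader payoff 6.
Firm B's induced payoffs are 4, 2, 6, so Firm B commits to Z. Subgame-perfect outcome: (Low, Z) with payoffs (9, 6).
Under simultaneous play:
Firm A's best replies: X→High; Y→High; Z→Low.
Firm B's best replies: Low→X; Mid→Y; High→X.
Only (High, X) has each player best-responding; Nash payoffs (9, 4).
Sequential outcome (Low, Z) differs from the Nash profile (High, X).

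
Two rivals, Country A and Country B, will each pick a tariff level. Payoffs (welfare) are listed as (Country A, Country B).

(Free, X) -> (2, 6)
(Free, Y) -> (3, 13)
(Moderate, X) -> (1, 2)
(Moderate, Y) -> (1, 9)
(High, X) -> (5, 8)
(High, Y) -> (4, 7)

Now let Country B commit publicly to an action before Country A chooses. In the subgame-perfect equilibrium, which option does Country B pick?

X

Work backward from Country A's decision.
- X: BR = High, leader payoff 8.
- Y: BR = High, leader payoff 7.
Maximizing over 8, 7, Country B chooses X. Subgame-perfect outcome: (High, X) with payoffs (5, 8).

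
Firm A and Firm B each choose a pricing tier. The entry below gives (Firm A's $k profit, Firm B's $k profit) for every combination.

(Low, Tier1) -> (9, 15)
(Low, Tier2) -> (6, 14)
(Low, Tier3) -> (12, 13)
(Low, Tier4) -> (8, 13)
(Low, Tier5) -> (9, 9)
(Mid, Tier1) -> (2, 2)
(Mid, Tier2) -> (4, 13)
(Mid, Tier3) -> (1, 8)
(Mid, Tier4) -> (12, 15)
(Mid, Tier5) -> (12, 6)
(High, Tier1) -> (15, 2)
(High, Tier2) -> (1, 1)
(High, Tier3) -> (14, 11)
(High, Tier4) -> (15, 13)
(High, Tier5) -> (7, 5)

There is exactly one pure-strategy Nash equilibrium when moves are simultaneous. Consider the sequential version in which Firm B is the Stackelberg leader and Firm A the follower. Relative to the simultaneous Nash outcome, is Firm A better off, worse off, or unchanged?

worse off

Firm A best-responds to each possible Firm B move:
- Tier1 → Firm A plays High (best of 9, 2, 15); Firm B gets 2.
- Tier2 → Firm A plays Low (best of 6, 4, 1); Firm B gets 14.
- Tier3 → Firm A plays High (best of 12, 1, 14); Firm B gets 11.
- Tier4 → Firm A plays High (best of 8, 12, 15); Firm B gets 13.
- Tier5 → Firm A plays Mid (best of 9, 12, 7); Firm B gets 6.
Among 2, 14, 11, 13, 6, the best is 14 at Tier2. Subgame-perfect outcome: (Low, Tier2) with payoffs (6, 14).
Under simultaneous play:
Firm A's best replies: Tier1→High; Tier2→Low; Tier3→High; Tier4→High; Tier5→Mid.
Firm B's best replies: Low→Tier1; Mid→Tier4; High→Tier4.
Only (High, Tier4) has each player best-responding; Nash payoffs (15, 13).
Firm A earns 6 sequentially versus 15 at the Nash outcome: worse off.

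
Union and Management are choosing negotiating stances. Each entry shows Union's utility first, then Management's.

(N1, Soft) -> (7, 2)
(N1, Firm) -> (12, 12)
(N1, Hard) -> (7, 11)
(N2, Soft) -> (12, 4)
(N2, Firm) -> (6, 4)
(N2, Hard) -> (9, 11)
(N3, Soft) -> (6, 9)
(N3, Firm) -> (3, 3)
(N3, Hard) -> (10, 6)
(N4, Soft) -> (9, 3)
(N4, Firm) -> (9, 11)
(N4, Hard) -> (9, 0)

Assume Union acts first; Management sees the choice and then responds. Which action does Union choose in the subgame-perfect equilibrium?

N1

Solve by backward induction (Union leads).
- N1: Management compares 2, 12, 11 and picks Firm; Union would get 12.
- N2: Management compares 4, 4, 11 and picks Hard; Union would get 9.
- N3: Management compares 9, 3, 6 and picks Soft; Union would get 6.
- N4: Management compares 3, 11, 0 and picks Firm; Union would get 9.
Maximizing over 12, 9, 6, 9, Union chooses N1. Subgame-perfect outcome: (N1, Firm) with payoffs (12, 12).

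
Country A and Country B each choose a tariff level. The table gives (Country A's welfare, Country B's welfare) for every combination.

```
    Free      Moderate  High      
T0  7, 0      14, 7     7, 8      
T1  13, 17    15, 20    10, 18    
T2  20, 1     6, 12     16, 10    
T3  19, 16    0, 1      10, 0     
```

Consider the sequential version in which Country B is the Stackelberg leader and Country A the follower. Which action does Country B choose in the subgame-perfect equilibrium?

Moderate

Solve by backward induction (Country B leads).
- Free: Country A compares 7, 13, 20, 19 and picks T2; Country B would get 1.
- Moderate: Country A compares 14, 15, 6, 0 and picks T1; Country B would get 20.
- High: Country A compares 7, 10, 16, 10 and picks T2; Country B would get 10.
Country B's induced payoffs are 1, 20, 10, so Country B commits to Moderate. Subgame-perfect outcome: (T1, Moderate) with payoffs (15, 20).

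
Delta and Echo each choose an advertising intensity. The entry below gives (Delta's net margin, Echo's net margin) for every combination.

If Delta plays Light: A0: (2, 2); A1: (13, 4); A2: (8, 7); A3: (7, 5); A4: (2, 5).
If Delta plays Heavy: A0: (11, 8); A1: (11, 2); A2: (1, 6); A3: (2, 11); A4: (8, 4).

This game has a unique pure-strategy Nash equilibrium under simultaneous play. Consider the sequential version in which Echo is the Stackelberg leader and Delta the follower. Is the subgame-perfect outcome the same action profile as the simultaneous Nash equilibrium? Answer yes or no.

Solve by backward induction (Echo leads).
- A0 → Delta plays Heavy (best of 2, 11); Echo gets 8.
- A1 → Delta plays Light (best of 13, 11); Echo gets 4.
- A2 → Delta plays Light (best of 8, 1); Echo gets 7.
- A3 → Delta plays Light (best of 7, 2); Echo gets 5.
- A4 → Delta plays Heavy (best of 2, 8); Echo gets 4.
Maximizing over 8, 4, 7, 5, 4, Echo chooses A0. Subgame-perfect outcome: (Heavy, A0) with payoffs (11, 8).
Under simultaneous play:
Delta's best replies: A0→Heavy; A1→Light; A2→Light; A3→Light; A4→Heavy.
Echo's best replies: Light→A2; Heavy→A3.
Only (Light, A2) has each player best-responding; Nash payoffs (8, 7).
Sequential outcome (Heavy, A0) differs from the Nash profile (Light, A2).

no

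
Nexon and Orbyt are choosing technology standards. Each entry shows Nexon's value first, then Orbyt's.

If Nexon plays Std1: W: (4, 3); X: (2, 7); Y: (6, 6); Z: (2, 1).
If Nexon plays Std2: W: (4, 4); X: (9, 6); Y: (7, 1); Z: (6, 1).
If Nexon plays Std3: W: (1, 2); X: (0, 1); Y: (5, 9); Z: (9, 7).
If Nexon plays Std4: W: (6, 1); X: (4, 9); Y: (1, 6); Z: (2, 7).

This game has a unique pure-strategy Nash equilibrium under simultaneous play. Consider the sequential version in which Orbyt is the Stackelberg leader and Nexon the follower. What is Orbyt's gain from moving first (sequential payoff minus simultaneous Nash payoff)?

Solve by backward induction (Orbyt leads).
- W: BR = Std4, leader payoff 1.
- X: BR = Std2, leader payoff 6.
- Y: BR = Std2, leader payoff 1.
- Z: BR = Std3, leader payoff 7.
Among 1, 6, 1, 7, the best is 7 at Z. Subgame-perfect outcome: (Std3, Z) with payoffs (9, 7).
Now find the simultaneous Nash equilibrium.
Nexon's best replies: W→Std4; X→Std2; Y→Std2; Z→Std3.
Orbyt's best replies: Std1→X; Std2→X; Std3→Y; Std4→X.
Only (Std2, X) has each player best-responding; Nash payoffs (9, 6).
Orbyt's commitment gain: 7 − 6 = 1.

1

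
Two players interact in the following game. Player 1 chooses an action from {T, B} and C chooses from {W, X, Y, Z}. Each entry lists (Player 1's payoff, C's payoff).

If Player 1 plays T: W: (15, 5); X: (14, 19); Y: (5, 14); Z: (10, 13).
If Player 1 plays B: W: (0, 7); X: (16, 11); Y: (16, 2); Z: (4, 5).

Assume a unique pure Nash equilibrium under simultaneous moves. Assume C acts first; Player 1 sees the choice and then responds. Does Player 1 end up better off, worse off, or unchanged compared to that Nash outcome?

Work backward from Player 1's decision.
- W: Player 1 compares 15, 0 and picks T; C would get 5.
- X: Player 1 compares 14, 16 and picks B; C would get 11.
- Y: Player 1 compares 5, 16 and picks B; C would get 2.
- Z: Player 1 compares 10, 4 and picks T; C would get 13.
Among 5, 11, 2, 13, the best is 13 at Z. Subgame-perfect outcome: (T, Z) with payoffs (10, 13).
For the simultaneous game, intersect best replies.
Player 1's best replies: W→T; X→B; Y→B; Z→T.
C's best replies: T→X; B→X.
The unique mutual best reply is (B, X), giving (16, 11).
Player 1 earns 10 sequentially versus 16 at the Nash outcome: worse off.

worse off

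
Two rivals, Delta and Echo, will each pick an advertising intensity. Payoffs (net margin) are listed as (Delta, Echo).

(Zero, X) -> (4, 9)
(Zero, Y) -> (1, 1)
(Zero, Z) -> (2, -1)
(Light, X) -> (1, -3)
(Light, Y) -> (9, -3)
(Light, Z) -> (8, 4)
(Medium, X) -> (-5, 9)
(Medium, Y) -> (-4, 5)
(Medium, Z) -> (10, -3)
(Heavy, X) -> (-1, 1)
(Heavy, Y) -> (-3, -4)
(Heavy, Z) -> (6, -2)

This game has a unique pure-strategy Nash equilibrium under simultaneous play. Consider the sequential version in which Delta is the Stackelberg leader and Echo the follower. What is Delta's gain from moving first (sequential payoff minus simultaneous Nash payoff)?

4

Echo best-responds to each possible Delta move:
- Zero: Echo compares 9, 1, -1 and picks X; Delta would get 4.
- Light: Echo compares -3, -3, 4 and picks Z; Delta would get 8.
- Medium: Echo compares 9, 5, -3 and picks X; Delta would get -5.
- Heavy: Echo compares 1, -4, -2 and picks X; Delta would get -1.
Delta's induced payoffs are 4, 8, -5, -1, so Delta commits to Light. Subgame-perfect outcome: (Light, Z) with payoffs (8, 4).
Under simultaneous play:
Delta's best replies: X→Zero; Y→Light; Z→Medium.
Echo's best replies: Zero→X; Light→Z; Medium→X; Heavy→X.
The unique mutual best reply is (Zero, X), giving (4, 9).
Delta's commitment gain: 8 − 4 = 4.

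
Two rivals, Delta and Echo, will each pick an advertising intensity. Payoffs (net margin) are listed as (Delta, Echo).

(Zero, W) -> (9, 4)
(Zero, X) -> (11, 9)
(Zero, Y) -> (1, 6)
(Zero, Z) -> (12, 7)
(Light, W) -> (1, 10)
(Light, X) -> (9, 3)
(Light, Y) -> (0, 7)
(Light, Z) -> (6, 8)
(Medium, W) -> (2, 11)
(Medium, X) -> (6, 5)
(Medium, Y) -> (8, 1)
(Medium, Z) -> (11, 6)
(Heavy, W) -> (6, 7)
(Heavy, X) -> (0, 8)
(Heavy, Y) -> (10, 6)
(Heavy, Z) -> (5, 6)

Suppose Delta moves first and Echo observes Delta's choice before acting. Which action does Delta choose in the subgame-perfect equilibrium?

Zero

Backward induction with Delta moving first.
- Zero → Echo plays X (best of 4, 9, 6, 7); Delta gets 11.
- Light → Echo plays W (best of 10, 3, 7, 8); Delta gets 1.
- Medium → Echo plays W (best of 11, 5, 1, 6); Delta gets 2.
- Heavy → Echo plays X (best of 7, 8, 6, 6); Delta gets 0.
Maximizing over 11, 1, 2, 0, Delta chooses Zero. Subgame-perfect outcome: (Zero, X) with payoffs (11, 9).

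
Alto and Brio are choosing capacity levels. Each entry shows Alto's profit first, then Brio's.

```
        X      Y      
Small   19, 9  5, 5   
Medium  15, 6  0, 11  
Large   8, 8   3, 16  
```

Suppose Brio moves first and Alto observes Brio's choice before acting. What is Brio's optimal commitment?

Work backward from Alto's decision.
- X: BR = Small, leader payoff 9.
- Y: BR = Small, leader payoff 5.
Brio's induced payoffs are 9, 5, so Brio commits to X. Subgame-perfect outcome: (Small, X) with payoffs (19, 9).

X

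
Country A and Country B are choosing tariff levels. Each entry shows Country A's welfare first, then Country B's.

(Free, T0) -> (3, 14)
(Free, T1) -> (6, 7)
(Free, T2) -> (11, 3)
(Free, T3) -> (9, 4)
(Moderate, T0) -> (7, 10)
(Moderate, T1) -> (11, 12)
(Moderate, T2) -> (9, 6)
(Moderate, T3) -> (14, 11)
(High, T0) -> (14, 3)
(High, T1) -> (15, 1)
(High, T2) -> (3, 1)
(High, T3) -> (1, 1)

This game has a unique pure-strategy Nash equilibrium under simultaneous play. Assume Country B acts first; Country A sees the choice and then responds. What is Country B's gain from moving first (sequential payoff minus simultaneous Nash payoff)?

Country A best-responds to each possible Country B move:
- T0: Country A compares 3, 7, 14 and picks High; Country B would get 3.
- T1: Country A compares 6, 11, 15 and picks High; Country B would get 1.
- T2: Country A compares 11, 9, 3 and picks Free; Country B would get 3.
- T3: Country A compares 9, 14, 1 and picks Moderate; Country B would get 11.
Maximizing over 3, 1, 3, 11, Country B chooses T3. Subgame-perfect outcome: (Moderate, T3) with payoffs (14, 11).
Now find the simultaneous Nash equilibrium.
Country A's best replies: T0→High; T1→High; T2→Free; T3→Moderate.
Country B's best replies: Free→T0; Moderate→T1; High→T0.
The unique mutual best reply is (High, T0), giving (14, 3).
Country B's commitment gain: 11 − 3 = 8.

8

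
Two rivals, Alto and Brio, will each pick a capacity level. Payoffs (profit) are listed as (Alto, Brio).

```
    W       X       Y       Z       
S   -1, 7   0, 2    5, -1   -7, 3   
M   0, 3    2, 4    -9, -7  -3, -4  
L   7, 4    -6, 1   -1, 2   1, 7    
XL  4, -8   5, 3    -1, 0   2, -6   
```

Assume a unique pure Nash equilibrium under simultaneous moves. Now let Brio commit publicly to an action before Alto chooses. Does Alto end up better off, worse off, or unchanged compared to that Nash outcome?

better off

Solve by backward induction (Brio leads).
- W → Alto plays L (best of -1, 0, 7, 4); Brio gets 4.
- X → Alto plays XL (best of 0, 2, -6, 5); Brio gets 3.
- Y → Alto plays S (best of 5, -9, -1, -1); Brio gets -1.
- Z → Alto plays XL (best of -7, -3, 1, 2); Brio gets -6.
Among 4, 3, -1, -6, the best is 4 at W. Subgame-perfect outcome: (L, W) with payoffs (7, 4).
Under simultaneous play:
Alto's best replies: W→L; X→XL; Y→S; Z→XL.
Brio's best replies: S→W; M→X; L→Z; XL→X.
Only (XL, X) has each player best-responding; Nash payoffs (5, 3).
Alto earns 7 sequentially versus 5 at the Nash outcome: better off.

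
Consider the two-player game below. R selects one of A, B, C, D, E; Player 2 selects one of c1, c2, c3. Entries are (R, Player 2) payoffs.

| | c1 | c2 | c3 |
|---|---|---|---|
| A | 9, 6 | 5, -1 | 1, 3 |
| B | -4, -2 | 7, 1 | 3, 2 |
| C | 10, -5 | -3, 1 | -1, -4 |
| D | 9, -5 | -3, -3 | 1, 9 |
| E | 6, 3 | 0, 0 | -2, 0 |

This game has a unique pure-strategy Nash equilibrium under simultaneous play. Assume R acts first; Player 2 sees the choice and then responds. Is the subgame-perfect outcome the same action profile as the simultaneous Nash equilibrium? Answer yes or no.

no

Work backward from Player 2's decision.
- A → Player 2 plays c1 (best of 6, -1, 3); R gets 9.
- B → Player 2 plays c3 (best of -2, 1, 2); R gets 3.
- C → Player 2 plays c2 (best of -5, 1, -4); R gets -3.
- D → Player 2 plays c3 (best of -5, -3, 9); R gets 1.
- E → Player 2 plays c1 (best of 3, 0, 0); R gets 6.
R's induced payoffs are 9, 3, -3, 1, 6, so R commits to A. Subgame-perfect outcome: (A, c1) with payoffs (9, 6).
For the simultaneous game, intersect best replies.
R's best replies: c1→C; c2→B; c3→B.
Player 2's best replies: A→c1; B→c3; C→c2; D→c3; E→c1.
Only (B, c3) has each player best-responding; Nash payoffs (3, 2).
Sequential outcome (A, c1) differs from the Nash profile (B, c3).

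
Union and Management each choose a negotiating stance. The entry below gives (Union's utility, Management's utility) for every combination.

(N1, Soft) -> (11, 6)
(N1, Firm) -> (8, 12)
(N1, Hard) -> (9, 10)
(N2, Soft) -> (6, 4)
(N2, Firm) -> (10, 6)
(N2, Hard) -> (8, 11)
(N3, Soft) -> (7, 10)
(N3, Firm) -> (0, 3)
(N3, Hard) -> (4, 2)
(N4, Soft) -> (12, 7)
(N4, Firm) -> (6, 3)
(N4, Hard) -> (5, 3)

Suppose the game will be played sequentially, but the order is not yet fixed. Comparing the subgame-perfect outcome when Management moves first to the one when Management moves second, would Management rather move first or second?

If Union leads: Management's best replies are N1→Firm, N2→Hard, N3→Soft, N4→Soft; Union's induced payoffs 8, 8, 7, 12; outcome (N4, Soft), payoffs (12, 7).
If Management leads: Union's best replies are Soft→N4, Firm→N2, Hard→N1; Management's induced payoffs 7, 6, 10; outcome (N1, Hard), payoffs (9, 10).
Management gets 10 moving first and 7 moving second, so Management prefers to move first.

first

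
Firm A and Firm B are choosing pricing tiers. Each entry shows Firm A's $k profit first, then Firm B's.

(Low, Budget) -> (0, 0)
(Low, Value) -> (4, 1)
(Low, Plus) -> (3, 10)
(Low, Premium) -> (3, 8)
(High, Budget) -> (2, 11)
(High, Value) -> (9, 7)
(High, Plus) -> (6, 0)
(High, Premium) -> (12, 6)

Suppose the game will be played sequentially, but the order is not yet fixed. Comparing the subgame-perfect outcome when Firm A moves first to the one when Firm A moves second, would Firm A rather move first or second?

If Firm A leads: Firm B's best replies are Low→Plus, High→Budget; Firm A's induced payoffs 3, 2; outcome (Low, Plus), payoffs (3, 10).
If Firm B leads: Firm A's best replies are Budget→High, Value→High, Plus→High, Premium→High; Firm B's induced payoffs 11, 7, 0, 6; outcome (High, Budget), payoffs (2, 11).
Firm A gets 3 moving first and 2 moving second, so Firm A prefers to move first.

first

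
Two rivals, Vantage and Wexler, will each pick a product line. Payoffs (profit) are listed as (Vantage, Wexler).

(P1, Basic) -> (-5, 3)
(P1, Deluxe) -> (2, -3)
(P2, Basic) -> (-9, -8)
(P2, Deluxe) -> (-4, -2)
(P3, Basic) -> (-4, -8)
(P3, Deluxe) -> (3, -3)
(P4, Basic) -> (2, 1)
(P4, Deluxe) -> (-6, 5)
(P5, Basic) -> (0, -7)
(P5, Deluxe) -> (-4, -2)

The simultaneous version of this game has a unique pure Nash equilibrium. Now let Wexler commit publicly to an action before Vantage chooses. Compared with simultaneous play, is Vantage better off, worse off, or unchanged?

worse off

Backward induction with Wexler moving first.
- Basic → Vantage plays P4 (best of -5, -9, -4, 2, 0); Wexler gets 1.
- Deluxe → Vantage plays P3 (best of 2, -4, 3, -6, -4); Wexler gets -3.
Maximizing over 1, -3, Wexler chooses Basic. Subgame-perfect outcome: (P4, Basic) with payoffs (2, 1).
For the simultaneous game, intersect best replies.
Vantage's best replies: Basic→P4; Deluxe→P3.
Wexler's best replies: P1→Basic; P2→Deluxe; P3→Deluxe; P4→Deluxe; P5→Deluxe.
The unique mutual best reply is (P3, Deluxe), giving (3, -3).
Vantage earns 2 sequentially versus 3 at the Nash outcome: worse off.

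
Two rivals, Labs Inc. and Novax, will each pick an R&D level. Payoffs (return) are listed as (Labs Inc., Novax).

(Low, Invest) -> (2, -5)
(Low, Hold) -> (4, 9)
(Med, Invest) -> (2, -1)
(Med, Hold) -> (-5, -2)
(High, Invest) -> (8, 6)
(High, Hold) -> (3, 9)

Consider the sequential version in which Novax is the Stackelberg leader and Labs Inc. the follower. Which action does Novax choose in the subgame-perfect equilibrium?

Backward induction with Novax moving first.
- Invest: Labs Inc. compares 2, 2, 8 and picks High; Novax would get 6.
- Hold: Labs Inc. compares 4, -5, 3 and picks Low; Novax would get 9.
Among 6, 9, the best is 9 at Hold. Subgame-perfect outcome: (Low, Hold) with payoffs (4, 9).

Hold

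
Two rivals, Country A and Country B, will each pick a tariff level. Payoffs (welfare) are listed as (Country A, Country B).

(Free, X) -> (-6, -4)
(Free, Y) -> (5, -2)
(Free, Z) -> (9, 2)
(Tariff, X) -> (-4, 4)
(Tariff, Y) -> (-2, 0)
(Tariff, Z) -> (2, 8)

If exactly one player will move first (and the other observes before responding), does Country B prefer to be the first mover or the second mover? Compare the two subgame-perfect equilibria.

If Country A leads: Country B's best replies are Free→Z, Tariff→Z; Country A's induced payoffs 9, 2; outcome (Free, Z), payoffs (9, 2).
If Country B leads: Country A's best replies are X→Tariff, Y→Free, Z→Free; Country B's induced payoffs 4, -2, 2; outcome (Tariff, X), payoffs (-4, 4).
Country B gets 4 moving first and 2 moving second, so Country B prefers to move first.

first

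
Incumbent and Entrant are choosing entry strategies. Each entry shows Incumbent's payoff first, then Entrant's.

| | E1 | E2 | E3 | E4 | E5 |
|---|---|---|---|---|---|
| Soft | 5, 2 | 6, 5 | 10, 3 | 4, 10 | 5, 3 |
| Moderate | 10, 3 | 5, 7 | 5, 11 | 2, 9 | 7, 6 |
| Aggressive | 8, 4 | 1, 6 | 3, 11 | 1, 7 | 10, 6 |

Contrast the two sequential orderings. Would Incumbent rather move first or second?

first

If Incumbent leads: Entrant's best replies are Soft→E4, Moderate→E3, Aggressive→E3; Incumbent's induced payoffs 4, 5, 3; outcome (Moderate, E3), payoffs (5, 11).
If Entrant leads: Incumbent's best replies are E1→Moderate, E2→Soft, E3→Soft, E4→Soft, E5→Aggressive; Entrant's induced payoffs 3, 5, 3, 10, 6; outcome (Soft, E4), payoffs (4, 10).
Incumbent gets 5 moving first and 4 moving second, so Incumbent prefers to move first.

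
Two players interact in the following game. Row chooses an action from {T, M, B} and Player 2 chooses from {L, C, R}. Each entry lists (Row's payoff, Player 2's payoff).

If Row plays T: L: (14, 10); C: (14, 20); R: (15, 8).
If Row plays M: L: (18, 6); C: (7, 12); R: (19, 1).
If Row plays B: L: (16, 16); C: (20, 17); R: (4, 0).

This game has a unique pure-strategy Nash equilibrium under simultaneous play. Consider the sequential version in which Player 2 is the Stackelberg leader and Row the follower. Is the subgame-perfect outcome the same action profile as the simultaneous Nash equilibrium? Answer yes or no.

yes

Solve by backward induction (Player 2 leads).
- L: Row compares 14, 18, 16 and picks M; Player 2 would get 6.
- C: Row compares 14, 7, 20 and picks B; Player 2 would get 17.
- R: Row compares 15, 19, 4 and picks M; Player 2 would get 1.
Among 6, 17, 1, the best is 17 at C. Subgame-perfect outcome: (B, C) with payoffs (20, 17).
For the simultaneous game, intersect best replies.
Row's best replies: L→M; C→B; R→M.
Player 2's best replies: T→C; M→C; B→C.
The unique mutual best reply is (B, C), giving (20, 17).
Sequential outcome (B, C) coincides with the Nash profile (B, C).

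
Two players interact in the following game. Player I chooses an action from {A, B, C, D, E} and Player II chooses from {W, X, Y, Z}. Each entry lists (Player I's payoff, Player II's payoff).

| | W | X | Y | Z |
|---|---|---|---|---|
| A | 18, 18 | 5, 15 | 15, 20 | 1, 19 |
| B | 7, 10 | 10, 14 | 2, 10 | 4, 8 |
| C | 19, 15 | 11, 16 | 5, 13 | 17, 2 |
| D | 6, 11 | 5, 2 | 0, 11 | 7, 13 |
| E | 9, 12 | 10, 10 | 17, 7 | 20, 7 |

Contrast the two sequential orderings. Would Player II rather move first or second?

If Player I leads: Player II's best replies are A→Y, B→X, C→X, D→Z, E→W; Player I's induced payoffs 15, 10, 11, 7, 9; outcome (A, Y), payoffs (15, 20).
If Player II leads: Player I's best replies are W→C, X→C, Y→E, Z→E; Player II's induced payoffs 15, 16, 7, 7; outcome (C, X), payoffs (11, 16).
Player II gets 16 moving first and 20 moving second, so Player II prefers to move second.

second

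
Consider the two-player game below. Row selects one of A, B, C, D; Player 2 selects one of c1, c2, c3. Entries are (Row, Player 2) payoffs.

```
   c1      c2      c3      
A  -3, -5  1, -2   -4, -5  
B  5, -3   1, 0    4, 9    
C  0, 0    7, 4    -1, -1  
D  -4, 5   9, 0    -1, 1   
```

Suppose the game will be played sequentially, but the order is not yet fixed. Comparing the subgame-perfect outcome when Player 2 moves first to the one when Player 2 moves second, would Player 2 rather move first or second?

If Row leads: Player 2's best replies are A→c2, B→c3, C→c2, D→c1; Row's induced payoffs 1, 4, 7, -4; outcome (C, c2), payoffs (7, 4).
If Player 2 leads: Row's best replies are c1→B, c2→D, c3→B; Player 2's induced payoffs -3, 0, 9; outcome (B, c3), payoffs (4, 9).
Player 2 gets 9 moving first and 4 moving second, so Player 2 prefers to move first.

first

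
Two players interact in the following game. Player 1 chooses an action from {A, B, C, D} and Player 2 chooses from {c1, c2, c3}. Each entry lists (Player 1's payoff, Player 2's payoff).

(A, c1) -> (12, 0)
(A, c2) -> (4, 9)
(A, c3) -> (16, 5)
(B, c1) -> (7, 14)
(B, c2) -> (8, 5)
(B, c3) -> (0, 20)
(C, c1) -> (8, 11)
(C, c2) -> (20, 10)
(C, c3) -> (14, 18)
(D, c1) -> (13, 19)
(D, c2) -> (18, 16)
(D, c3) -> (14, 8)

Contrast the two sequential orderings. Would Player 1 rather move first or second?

first

If Player 1 leads: Player 2's best replies are A→c2, B→c3, C→c3, D→c1; Player 1's induced payoffs 4, 0, 14, 13; outcome (C, c3), payoffs (14, 18).
If Player 2 leads: Player 1's best replies are c1→D, c2→C, c3→A; Player 2's induced payoffs 19, 10, 5; outcome (D, c1), payoffs (13, 19).
Player 1 gets 14 moving first and 13 moving second, so Player 1 prefers to move first.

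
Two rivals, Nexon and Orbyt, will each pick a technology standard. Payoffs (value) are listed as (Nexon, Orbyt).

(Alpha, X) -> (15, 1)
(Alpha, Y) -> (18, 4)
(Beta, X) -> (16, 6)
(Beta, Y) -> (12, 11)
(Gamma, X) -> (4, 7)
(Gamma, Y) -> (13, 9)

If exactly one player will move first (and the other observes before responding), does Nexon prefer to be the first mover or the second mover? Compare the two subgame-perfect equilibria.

If Nexon leads: Orbyt's best replies are Alpha→Y, Beta→Y, Gamma→Y; Nexon's induced payoffs 18, 12, 13; outcome (Alpha, Y), payoffs (18, 4).
If Orbyt leads: Nexon's best replies are X→Beta, Y→Alpha; Orbyt's induced payoffs 6, 4; outcome (Beta, X), payoffs (16, 6).
Nexon gets 18 moving first and 16 moving second, so Nexon prefers to move first.

first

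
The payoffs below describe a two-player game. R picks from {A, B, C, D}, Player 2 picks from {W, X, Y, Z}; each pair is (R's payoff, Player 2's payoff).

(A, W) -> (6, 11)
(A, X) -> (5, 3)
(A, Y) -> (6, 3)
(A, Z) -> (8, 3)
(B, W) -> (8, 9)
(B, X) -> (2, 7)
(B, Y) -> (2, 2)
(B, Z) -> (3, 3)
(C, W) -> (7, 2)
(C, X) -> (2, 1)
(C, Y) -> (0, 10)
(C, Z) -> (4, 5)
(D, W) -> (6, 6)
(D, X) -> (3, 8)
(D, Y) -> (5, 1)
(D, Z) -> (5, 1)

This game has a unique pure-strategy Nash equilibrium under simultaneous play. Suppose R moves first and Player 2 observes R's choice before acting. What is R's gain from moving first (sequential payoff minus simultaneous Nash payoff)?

0

Solve by backward induction (R leads).
- A: BR = W, leader payoff 6.
- B: BR = W, leader payoff 8.
- C: BR = Y, leader payoff 0.
- D: BR = X, leader payoff 3.
R's induced payoffs are 6, 8, 0, 3, so R commits to B. Subgame-perfect outcome: (B, W) with payoffs (8, 9).
Under simultaneous play:
R's best replies: W→B; X→A; Y→A; Z→A.
Player 2's best replies: A→W; B→W; C→Y; D→X.
The unique mutual best reply is (B, W), giving (8, 9).
R's commitment gain: 8 − 8 = 0.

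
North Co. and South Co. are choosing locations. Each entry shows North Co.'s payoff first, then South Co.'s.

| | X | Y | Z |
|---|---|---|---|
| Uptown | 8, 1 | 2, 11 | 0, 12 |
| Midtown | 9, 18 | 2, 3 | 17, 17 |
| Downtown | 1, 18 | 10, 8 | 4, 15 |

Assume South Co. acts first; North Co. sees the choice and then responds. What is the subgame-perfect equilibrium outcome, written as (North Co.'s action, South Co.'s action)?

(Midtown, X)

North Co. best-responds to each possible South Co. move:
- X: North Co. compares 8, 9, 1 and picks Midtown; South Co. would get 18.
- Y: North Co. compares 2, 2, 10 and picks Downtown; South Co. would get 8.
- Z: North Co. compares 0, 17, 4 and picks Midtown; South Co. would get 17.
South Co.'s induced payoffs are 18, 8, 17, so South Co. commits to X. Subgame-perfect outcome: (Midtown, X) with payoffs (9, 18).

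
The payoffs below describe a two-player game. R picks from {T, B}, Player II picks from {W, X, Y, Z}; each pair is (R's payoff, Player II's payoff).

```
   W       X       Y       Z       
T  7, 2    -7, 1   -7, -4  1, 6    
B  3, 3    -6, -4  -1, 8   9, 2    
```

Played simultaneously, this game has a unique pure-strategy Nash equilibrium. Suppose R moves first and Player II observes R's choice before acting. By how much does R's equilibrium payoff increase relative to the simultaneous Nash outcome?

2

Player II best-responds to each possible R move:
- T: BR = Z, leader payoff 1.
- B: BR = Y, leader payoff -1.
R's induced payoffs are 1, -1, so R commits to T. Subgame-perfect outcome: (T, Z) with payoffs (1, 6).
Under simultaneous play:
R's best replies: W→T; X→B; Y→B; Z→B.
Player II's best replies: T→Z; B→Y.
Only (B, Y) has each player best-responding; Nash payoffs (-1, 8).
R's commitment gain: 1 − -1 = 2.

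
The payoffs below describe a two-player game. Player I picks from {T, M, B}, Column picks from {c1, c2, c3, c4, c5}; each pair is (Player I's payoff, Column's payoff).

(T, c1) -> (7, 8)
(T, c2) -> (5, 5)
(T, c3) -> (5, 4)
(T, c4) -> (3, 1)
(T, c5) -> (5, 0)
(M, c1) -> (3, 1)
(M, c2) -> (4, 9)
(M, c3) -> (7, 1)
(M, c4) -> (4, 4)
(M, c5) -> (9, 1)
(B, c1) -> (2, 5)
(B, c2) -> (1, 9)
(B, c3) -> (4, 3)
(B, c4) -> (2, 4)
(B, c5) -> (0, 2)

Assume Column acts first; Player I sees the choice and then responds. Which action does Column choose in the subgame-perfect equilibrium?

c1

Backward induction with Column moving first.
- c1 → Player I plays T (best of 7, 3, 2); Column gets 8.
- c2 → Player I plays T (best of 5, 4, 1); Column gets 5.
- c3 → Player I plays M (best of 5, 7, 4); Column gets 1.
- c4 → Player I plays M (best of 3, 4, 2); Column gets 4.
- c5 → Player I plays M (best of 5, 9, 0); Column gets 1.
Among 8, 5, 1, 4, 1, the best is 8 at c1. Subgame-perfect outcome: (T, c1) with payoffs (7, 8).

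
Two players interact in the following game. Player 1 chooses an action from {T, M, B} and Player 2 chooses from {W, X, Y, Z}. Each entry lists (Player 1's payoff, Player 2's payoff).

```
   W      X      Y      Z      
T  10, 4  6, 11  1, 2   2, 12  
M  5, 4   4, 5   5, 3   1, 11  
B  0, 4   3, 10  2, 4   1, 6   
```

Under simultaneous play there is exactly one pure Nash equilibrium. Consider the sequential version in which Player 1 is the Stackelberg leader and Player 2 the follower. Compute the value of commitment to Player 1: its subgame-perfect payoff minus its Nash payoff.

Backward induction with Player 1 moving first.
- T: BR = Z, leader payoff 2.
- M: BR = Z, leader payoff 1.
- B: BR = X, leader payoff 3.
Player 1's induced payoffs are 2, 1, 3, so Player 1 commits to B. Subgame-perfect outcome: (B, X) with payoffs (3, 10).
Under simultaneous play:
Player 1's best replies: W→T; X→T; Y→M; Z→T.
Player 2's best replies: T→Z; M→Z; B→X.
Only (T, Z) has each player best-responding; Nash payoffs (2, 12).
Player 1's commitment gain: 3 − 2 = 1.

1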